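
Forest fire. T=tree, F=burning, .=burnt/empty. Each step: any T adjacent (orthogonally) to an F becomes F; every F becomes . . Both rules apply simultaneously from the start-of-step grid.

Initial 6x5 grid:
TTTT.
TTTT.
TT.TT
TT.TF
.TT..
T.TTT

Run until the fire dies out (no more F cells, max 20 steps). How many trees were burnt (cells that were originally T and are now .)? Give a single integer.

Answer: 20

Derivation:
Step 1: +2 fires, +1 burnt (F count now 2)
Step 2: +1 fires, +2 burnt (F count now 1)
Step 3: +1 fires, +1 burnt (F count now 1)
Step 4: +2 fires, +1 burnt (F count now 2)
Step 5: +2 fires, +2 burnt (F count now 2)
Step 6: +3 fires, +2 burnt (F count now 3)
Step 7: +3 fires, +3 burnt (F count now 3)
Step 8: +2 fires, +3 burnt (F count now 2)
Step 9: +1 fires, +2 burnt (F count now 1)
Step 10: +1 fires, +1 burnt (F count now 1)
Step 11: +1 fires, +1 burnt (F count now 1)
Step 12: +1 fires, +1 burnt (F count now 1)
Step 13: +0 fires, +1 burnt (F count now 0)
Fire out after step 13
Initially T: 21, now '.': 29
Total burnt (originally-T cells now '.'): 20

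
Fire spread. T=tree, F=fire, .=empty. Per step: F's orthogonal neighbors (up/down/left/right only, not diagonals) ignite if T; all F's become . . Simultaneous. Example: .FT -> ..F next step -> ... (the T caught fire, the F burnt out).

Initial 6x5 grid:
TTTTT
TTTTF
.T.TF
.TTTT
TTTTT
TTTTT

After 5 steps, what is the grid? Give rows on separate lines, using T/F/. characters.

Step 1: 4 trees catch fire, 2 burn out
  TTTTF
  TTTF.
  .T.F.
  .TTTF
  TTTTT
  TTTTT
Step 2: 4 trees catch fire, 4 burn out
  TTTF.
  TTF..
  .T...
  .TTF.
  TTTTF
  TTTTT
Step 3: 5 trees catch fire, 4 burn out
  TTF..
  TF...
  .T...
  .TF..
  TTTF.
  TTTTF
Step 4: 6 trees catch fire, 5 burn out
  TF...
  F....
  .F...
  .F...
  TTF..
  TTTF.
Step 5: 3 trees catch fire, 6 burn out
  F....
  .....
  .....
  .....
  TF...
  TTF..

F....
.....
.....
.....
TF...
TTF..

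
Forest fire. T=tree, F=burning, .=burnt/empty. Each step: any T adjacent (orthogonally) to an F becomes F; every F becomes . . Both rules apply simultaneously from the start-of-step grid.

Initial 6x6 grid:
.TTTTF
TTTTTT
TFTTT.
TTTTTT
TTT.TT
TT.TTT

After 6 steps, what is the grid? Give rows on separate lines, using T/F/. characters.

Step 1: 6 trees catch fire, 2 burn out
  .TTTF.
  TFTTTF
  F.FTT.
  TFTTTT
  TTT.TT
  TT.TTT
Step 2: 9 trees catch fire, 6 burn out
  .FTF..
  F.FTF.
  ...FT.
  F.FTTT
  TFT.TT
  TT.TTT
Step 3: 7 trees catch fire, 9 burn out
  ..F...
  ...F..
  ....F.
  ...FTT
  F.F.TT
  TF.TTT
Step 4: 2 trees catch fire, 7 burn out
  ......
  ......
  ......
  ....FT
  ....TT
  F..TTT
Step 5: 2 trees catch fire, 2 burn out
  ......
  ......
  ......
  .....F
  ....FT
  ...TTT
Step 6: 2 trees catch fire, 2 burn out
  ......
  ......
  ......
  ......
  .....F
  ...TFT

......
......
......
......
.....F
...TFT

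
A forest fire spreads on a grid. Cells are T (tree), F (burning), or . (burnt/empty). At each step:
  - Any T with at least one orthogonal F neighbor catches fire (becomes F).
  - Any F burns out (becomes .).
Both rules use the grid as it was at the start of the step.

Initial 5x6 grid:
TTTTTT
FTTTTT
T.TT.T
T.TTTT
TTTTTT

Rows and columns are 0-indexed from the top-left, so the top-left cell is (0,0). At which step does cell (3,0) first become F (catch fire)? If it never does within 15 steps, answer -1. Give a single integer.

Step 1: cell (3,0)='T' (+3 fires, +1 burnt)
Step 2: cell (3,0)='F' (+3 fires, +3 burnt)
  -> target ignites at step 2
Step 3: cell (3,0)='.' (+4 fires, +3 burnt)
Step 4: cell (3,0)='.' (+5 fires, +4 burnt)
Step 5: cell (3,0)='.' (+4 fires, +5 burnt)
Step 6: cell (3,0)='.' (+4 fires, +4 burnt)
Step 7: cell (3,0)='.' (+2 fires, +4 burnt)
Step 8: cell (3,0)='.' (+1 fires, +2 burnt)
Step 9: cell (3,0)='.' (+0 fires, +1 burnt)
  fire out at step 9

2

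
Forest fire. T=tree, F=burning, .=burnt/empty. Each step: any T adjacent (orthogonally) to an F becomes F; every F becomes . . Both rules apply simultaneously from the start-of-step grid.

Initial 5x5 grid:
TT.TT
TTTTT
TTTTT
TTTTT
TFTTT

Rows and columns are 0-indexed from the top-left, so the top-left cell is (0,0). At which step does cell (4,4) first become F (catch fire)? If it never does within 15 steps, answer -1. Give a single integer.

Step 1: cell (4,4)='T' (+3 fires, +1 burnt)
Step 2: cell (4,4)='T' (+4 fires, +3 burnt)
Step 3: cell (4,4)='F' (+5 fires, +4 burnt)
  -> target ignites at step 3
Step 4: cell (4,4)='.' (+5 fires, +5 burnt)
Step 5: cell (4,4)='.' (+3 fires, +5 burnt)
Step 6: cell (4,4)='.' (+2 fires, +3 burnt)
Step 7: cell (4,4)='.' (+1 fires, +2 burnt)
Step 8: cell (4,4)='.' (+0 fires, +1 burnt)
  fire out at step 8

3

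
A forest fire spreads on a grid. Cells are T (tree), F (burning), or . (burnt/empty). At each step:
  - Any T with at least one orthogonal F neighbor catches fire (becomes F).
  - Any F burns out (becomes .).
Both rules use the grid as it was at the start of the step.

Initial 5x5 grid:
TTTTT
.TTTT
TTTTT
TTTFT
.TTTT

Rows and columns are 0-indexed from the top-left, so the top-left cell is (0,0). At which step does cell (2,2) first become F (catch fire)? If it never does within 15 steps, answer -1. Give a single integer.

Step 1: cell (2,2)='T' (+4 fires, +1 burnt)
Step 2: cell (2,2)='F' (+6 fires, +4 burnt)
  -> target ignites at step 2
Step 3: cell (2,2)='.' (+6 fires, +6 burnt)
Step 4: cell (2,2)='.' (+4 fires, +6 burnt)
Step 5: cell (2,2)='.' (+1 fires, +4 burnt)
Step 6: cell (2,2)='.' (+1 fires, +1 burnt)
Step 7: cell (2,2)='.' (+0 fires, +1 burnt)
  fire out at step 7

2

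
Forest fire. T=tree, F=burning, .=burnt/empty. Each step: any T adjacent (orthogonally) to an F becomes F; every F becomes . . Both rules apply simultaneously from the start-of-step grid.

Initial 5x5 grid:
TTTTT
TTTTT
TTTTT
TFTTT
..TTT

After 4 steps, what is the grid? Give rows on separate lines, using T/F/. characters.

Step 1: 3 trees catch fire, 1 burn out
  TTTTT
  TTTTT
  TFTTT
  F.FTT
  ..TTT
Step 2: 5 trees catch fire, 3 burn out
  TTTTT
  TFTTT
  F.FTT
  ...FT
  ..FTT
Step 3: 6 trees catch fire, 5 burn out
  TFTTT
  F.FTT
  ...FT
  ....F
  ...FT
Step 4: 5 trees catch fire, 6 burn out
  F.FTT
  ...FT
  ....F
  .....
  ....F

F.FTT
...FT
....F
.....
....F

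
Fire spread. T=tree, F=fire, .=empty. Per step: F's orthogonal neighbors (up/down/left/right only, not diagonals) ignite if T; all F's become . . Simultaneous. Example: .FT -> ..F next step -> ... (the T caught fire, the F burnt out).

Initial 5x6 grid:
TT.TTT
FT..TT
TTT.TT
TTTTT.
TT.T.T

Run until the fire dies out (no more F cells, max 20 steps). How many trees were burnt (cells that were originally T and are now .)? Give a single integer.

Answer: 21

Derivation:
Step 1: +3 fires, +1 burnt (F count now 3)
Step 2: +3 fires, +3 burnt (F count now 3)
Step 3: +3 fires, +3 burnt (F count now 3)
Step 4: +2 fires, +3 burnt (F count now 2)
Step 5: +1 fires, +2 burnt (F count now 1)
Step 6: +2 fires, +1 burnt (F count now 2)
Step 7: +1 fires, +2 burnt (F count now 1)
Step 8: +2 fires, +1 burnt (F count now 2)
Step 9: +2 fires, +2 burnt (F count now 2)
Step 10: +2 fires, +2 burnt (F count now 2)
Step 11: +0 fires, +2 burnt (F count now 0)
Fire out after step 11
Initially T: 22, now '.': 29
Total burnt (originally-T cells now '.'): 21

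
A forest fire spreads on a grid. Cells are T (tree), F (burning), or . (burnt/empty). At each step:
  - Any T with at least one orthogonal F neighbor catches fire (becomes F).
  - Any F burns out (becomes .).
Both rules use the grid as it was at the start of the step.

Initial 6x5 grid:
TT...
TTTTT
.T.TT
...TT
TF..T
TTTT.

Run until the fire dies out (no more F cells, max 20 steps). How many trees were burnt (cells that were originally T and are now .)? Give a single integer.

Answer: 5

Derivation:
Step 1: +2 fires, +1 burnt (F count now 2)
Step 2: +2 fires, +2 burnt (F count now 2)
Step 3: +1 fires, +2 burnt (F count now 1)
Step 4: +0 fires, +1 burnt (F count now 0)
Fire out after step 4
Initially T: 18, now '.': 17
Total burnt (originally-T cells now '.'): 5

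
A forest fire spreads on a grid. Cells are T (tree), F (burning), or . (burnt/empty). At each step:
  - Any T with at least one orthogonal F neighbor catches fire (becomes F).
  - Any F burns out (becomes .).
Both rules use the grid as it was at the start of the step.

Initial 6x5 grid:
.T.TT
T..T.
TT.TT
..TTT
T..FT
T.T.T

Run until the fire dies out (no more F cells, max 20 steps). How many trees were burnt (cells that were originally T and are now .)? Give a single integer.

Answer: 10

Derivation:
Step 1: +2 fires, +1 burnt (F count now 2)
Step 2: +4 fires, +2 burnt (F count now 4)
Step 3: +2 fires, +4 burnt (F count now 2)
Step 4: +1 fires, +2 burnt (F count now 1)
Step 5: +1 fires, +1 burnt (F count now 1)
Step 6: +0 fires, +1 burnt (F count now 0)
Fire out after step 6
Initially T: 17, now '.': 23
Total burnt (originally-T cells now '.'): 10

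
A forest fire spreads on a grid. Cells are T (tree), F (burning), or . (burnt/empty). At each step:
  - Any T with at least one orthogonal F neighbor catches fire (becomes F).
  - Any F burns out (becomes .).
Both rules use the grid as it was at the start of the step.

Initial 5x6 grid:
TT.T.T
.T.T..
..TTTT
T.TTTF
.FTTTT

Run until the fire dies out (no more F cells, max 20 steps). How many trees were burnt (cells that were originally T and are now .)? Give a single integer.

Answer: 13

Derivation:
Step 1: +4 fires, +2 burnt (F count now 4)
Step 2: +5 fires, +4 burnt (F count now 5)
Step 3: +2 fires, +5 burnt (F count now 2)
Step 4: +1 fires, +2 burnt (F count now 1)
Step 5: +1 fires, +1 burnt (F count now 1)
Step 6: +0 fires, +1 burnt (F count now 0)
Fire out after step 6
Initially T: 18, now '.': 25
Total burnt (originally-T cells now '.'): 13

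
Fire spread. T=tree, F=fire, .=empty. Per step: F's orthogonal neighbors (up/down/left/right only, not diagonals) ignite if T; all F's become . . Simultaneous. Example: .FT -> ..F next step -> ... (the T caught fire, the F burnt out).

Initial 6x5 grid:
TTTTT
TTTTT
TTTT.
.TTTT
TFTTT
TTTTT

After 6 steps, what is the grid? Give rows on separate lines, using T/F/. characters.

Step 1: 4 trees catch fire, 1 burn out
  TTTTT
  TTTTT
  TTTT.
  .FTTT
  F.FTT
  TFTTT
Step 2: 5 trees catch fire, 4 burn out
  TTTTT
  TTTTT
  TFTT.
  ..FTT
  ...FT
  F.FTT
Step 3: 6 trees catch fire, 5 burn out
  TTTTT
  TFTTT
  F.FT.
  ...FT
  ....F
  ...FT
Step 4: 6 trees catch fire, 6 burn out
  TFTTT
  F.FTT
  ...F.
  ....F
  .....
  ....F
Step 5: 3 trees catch fire, 6 burn out
  F.FTT
  ...FT
  .....
  .....
  .....
  .....
Step 6: 2 trees catch fire, 3 burn out
  ...FT
  ....F
  .....
  .....
  .....
  .....

...FT
....F
.....
.....
.....
.....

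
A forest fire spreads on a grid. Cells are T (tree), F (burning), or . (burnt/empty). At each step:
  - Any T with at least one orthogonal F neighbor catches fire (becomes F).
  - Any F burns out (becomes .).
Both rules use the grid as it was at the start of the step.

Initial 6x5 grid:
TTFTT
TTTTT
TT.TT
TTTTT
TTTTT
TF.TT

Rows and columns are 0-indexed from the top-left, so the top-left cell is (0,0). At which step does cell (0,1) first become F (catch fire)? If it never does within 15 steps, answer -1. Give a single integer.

Step 1: cell (0,1)='F' (+5 fires, +2 burnt)
  -> target ignites at step 1
Step 2: cell (0,1)='.' (+7 fires, +5 burnt)
Step 3: cell (0,1)='.' (+7 fires, +7 burnt)
Step 4: cell (0,1)='.' (+5 fires, +7 burnt)
Step 5: cell (0,1)='.' (+2 fires, +5 burnt)
Step 6: cell (0,1)='.' (+0 fires, +2 burnt)
  fire out at step 6

1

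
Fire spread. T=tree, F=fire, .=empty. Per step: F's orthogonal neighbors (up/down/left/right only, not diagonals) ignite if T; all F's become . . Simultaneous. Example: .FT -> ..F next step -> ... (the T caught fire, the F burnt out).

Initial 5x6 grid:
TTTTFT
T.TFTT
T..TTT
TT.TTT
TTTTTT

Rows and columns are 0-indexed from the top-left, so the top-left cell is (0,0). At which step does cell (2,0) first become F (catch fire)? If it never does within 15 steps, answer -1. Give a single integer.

Step 1: cell (2,0)='T' (+5 fires, +2 burnt)
Step 2: cell (2,0)='T' (+4 fires, +5 burnt)
Step 3: cell (2,0)='T' (+4 fires, +4 burnt)
Step 4: cell (2,0)='T' (+4 fires, +4 burnt)
Step 5: cell (2,0)='T' (+3 fires, +4 burnt)
Step 6: cell (2,0)='F' (+3 fires, +3 burnt)
  -> target ignites at step 6
Step 7: cell (2,0)='.' (+1 fires, +3 burnt)
Step 8: cell (2,0)='.' (+0 fires, +1 burnt)
  fire out at step 8

6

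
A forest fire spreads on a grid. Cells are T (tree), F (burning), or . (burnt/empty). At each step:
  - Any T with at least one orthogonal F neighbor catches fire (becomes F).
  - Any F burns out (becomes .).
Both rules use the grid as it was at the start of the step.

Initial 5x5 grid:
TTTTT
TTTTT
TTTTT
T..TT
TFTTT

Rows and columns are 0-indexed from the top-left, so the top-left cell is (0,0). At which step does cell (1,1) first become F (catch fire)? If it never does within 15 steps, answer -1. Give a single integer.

Step 1: cell (1,1)='T' (+2 fires, +1 burnt)
Step 2: cell (1,1)='T' (+2 fires, +2 burnt)
Step 3: cell (1,1)='T' (+3 fires, +2 burnt)
Step 4: cell (1,1)='T' (+4 fires, +3 burnt)
Step 5: cell (1,1)='F' (+5 fires, +4 burnt)
  -> target ignites at step 5
Step 6: cell (1,1)='.' (+4 fires, +5 burnt)
Step 7: cell (1,1)='.' (+2 fires, +4 burnt)
Step 8: cell (1,1)='.' (+0 fires, +2 burnt)
  fire out at step 8

5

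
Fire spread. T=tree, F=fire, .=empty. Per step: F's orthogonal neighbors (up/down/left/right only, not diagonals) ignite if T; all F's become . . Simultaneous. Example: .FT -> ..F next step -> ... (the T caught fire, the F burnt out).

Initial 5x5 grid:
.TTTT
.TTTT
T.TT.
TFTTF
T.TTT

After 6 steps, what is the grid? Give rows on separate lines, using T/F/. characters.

Step 1: 4 trees catch fire, 2 burn out
  .TTTT
  .TTTT
  T.TT.
  F.FF.
  T.TTF
Step 2: 6 trees catch fire, 4 burn out
  .TTTT
  .TTTT
  F.FF.
  .....
  F.FF.
Step 3: 2 trees catch fire, 6 burn out
  .TTTT
  .TFFT
  .....
  .....
  .....
Step 4: 4 trees catch fire, 2 burn out
  .TFFT
  .F..F
  .....
  .....
  .....
Step 5: 2 trees catch fire, 4 burn out
  .F..F
  .....
  .....
  .....
  .....
Step 6: 0 trees catch fire, 2 burn out
  .....
  .....
  .....
  .....
  .....

.....
.....
.....
.....
.....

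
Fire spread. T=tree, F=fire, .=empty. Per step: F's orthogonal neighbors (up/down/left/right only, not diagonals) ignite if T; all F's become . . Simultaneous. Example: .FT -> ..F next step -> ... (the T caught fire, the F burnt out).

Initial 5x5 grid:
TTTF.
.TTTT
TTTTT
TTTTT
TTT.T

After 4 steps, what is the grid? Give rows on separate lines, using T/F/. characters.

Step 1: 2 trees catch fire, 1 burn out
  TTF..
  .TTFT
  TTTTT
  TTTTT
  TTT.T
Step 2: 4 trees catch fire, 2 burn out
  TF...
  .TF.F
  TTTFT
  TTTTT
  TTT.T
Step 3: 5 trees catch fire, 4 burn out
  F....
  .F...
  TTF.F
  TTTFT
  TTT.T
Step 4: 3 trees catch fire, 5 burn out
  .....
  .....
  TF...
  TTF.F
  TTT.T

.....
.....
TF...
TTF.F
TTT.T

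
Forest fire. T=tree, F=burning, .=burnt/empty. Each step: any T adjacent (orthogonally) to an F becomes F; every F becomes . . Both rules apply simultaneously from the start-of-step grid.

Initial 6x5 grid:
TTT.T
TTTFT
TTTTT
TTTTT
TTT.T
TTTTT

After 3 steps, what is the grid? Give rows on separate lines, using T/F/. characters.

Step 1: 3 trees catch fire, 1 burn out
  TTT.T
  TTF.F
  TTTFT
  TTTTT
  TTT.T
  TTTTT
Step 2: 6 trees catch fire, 3 burn out
  TTF.F
  TF...
  TTF.F
  TTTFT
  TTT.T
  TTTTT
Step 3: 5 trees catch fire, 6 burn out
  TF...
  F....
  TF...
  TTF.F
  TTT.T
  TTTTT

TF...
F....
TF...
TTF.F
TTT.T
TTTTT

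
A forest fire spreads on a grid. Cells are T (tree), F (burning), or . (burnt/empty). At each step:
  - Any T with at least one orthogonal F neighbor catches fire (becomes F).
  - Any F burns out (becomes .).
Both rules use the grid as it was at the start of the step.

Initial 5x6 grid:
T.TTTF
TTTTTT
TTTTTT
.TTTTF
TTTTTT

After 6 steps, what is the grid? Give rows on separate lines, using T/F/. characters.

Step 1: 5 trees catch fire, 2 burn out
  T.TTF.
  TTTTTF
  TTTTTF
  .TTTF.
  TTTTTF
Step 2: 5 trees catch fire, 5 burn out
  T.TF..
  TTTTF.
  TTTTF.
  .TTF..
  TTTTF.
Step 3: 5 trees catch fire, 5 burn out
  T.F...
  TTTF..
  TTTF..
  .TF...
  TTTF..
Step 4: 4 trees catch fire, 5 burn out
  T.....
  TTF...
  TTF...
  .F....
  TTF...
Step 5: 3 trees catch fire, 4 burn out
  T.....
  TF....
  TF....
  ......
  TF....
Step 6: 3 trees catch fire, 3 burn out
  T.....
  F.....
  F.....
  ......
  F.....

T.....
F.....
F.....
......
F.....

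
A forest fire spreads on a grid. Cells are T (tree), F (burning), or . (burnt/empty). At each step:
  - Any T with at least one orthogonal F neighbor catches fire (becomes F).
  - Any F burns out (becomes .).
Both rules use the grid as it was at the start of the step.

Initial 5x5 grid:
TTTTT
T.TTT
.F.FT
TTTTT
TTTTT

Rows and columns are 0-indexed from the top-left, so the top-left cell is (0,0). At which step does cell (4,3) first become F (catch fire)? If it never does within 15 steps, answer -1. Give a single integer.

Step 1: cell (4,3)='T' (+4 fires, +2 burnt)
Step 2: cell (4,3)='F' (+8 fires, +4 burnt)
  -> target ignites at step 2
Step 3: cell (4,3)='.' (+5 fires, +8 burnt)
Step 4: cell (4,3)='.' (+1 fires, +5 burnt)
Step 5: cell (4,3)='.' (+1 fires, +1 burnt)
Step 6: cell (4,3)='.' (+1 fires, +1 burnt)
Step 7: cell (4,3)='.' (+0 fires, +1 burnt)
  fire out at step 7

2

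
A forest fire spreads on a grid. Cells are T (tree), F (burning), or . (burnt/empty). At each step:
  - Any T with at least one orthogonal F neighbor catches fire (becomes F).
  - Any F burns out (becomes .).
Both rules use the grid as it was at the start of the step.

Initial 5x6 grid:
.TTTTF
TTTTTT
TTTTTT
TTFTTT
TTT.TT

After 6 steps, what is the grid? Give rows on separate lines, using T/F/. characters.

Step 1: 6 trees catch fire, 2 burn out
  .TTTF.
  TTTTTF
  TTFTTT
  TF.FTT
  TTF.TT
Step 2: 9 trees catch fire, 6 burn out
  .TTF..
  TTFTF.
  TF.FTF
  F...FT
  TF..TT
Step 3: 8 trees catch fire, 9 burn out
  .TF...
  TF.F..
  F...F.
  .....F
  F...FT
Step 4: 3 trees catch fire, 8 burn out
  .F....
  F.....
  ......
  ......
  .....F
Step 5: 0 trees catch fire, 3 burn out
  ......
  ......
  ......
  ......
  ......
Step 6: 0 trees catch fire, 0 burn out
  ......
  ......
  ......
  ......
  ......

......
......
......
......
......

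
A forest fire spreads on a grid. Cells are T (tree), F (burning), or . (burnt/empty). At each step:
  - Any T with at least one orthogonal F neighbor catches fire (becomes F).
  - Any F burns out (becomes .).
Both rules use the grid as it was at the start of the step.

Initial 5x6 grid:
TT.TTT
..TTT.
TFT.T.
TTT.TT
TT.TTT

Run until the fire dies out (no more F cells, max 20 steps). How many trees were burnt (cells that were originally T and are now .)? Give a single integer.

Step 1: +3 fires, +1 burnt (F count now 3)
Step 2: +4 fires, +3 burnt (F count now 4)
Step 3: +2 fires, +4 burnt (F count now 2)
Step 4: +2 fires, +2 burnt (F count now 2)
Step 5: +2 fires, +2 burnt (F count now 2)
Step 6: +2 fires, +2 burnt (F count now 2)
Step 7: +2 fires, +2 burnt (F count now 2)
Step 8: +2 fires, +2 burnt (F count now 2)
Step 9: +0 fires, +2 burnt (F count now 0)
Fire out after step 9
Initially T: 21, now '.': 28
Total burnt (originally-T cells now '.'): 19

Answer: 19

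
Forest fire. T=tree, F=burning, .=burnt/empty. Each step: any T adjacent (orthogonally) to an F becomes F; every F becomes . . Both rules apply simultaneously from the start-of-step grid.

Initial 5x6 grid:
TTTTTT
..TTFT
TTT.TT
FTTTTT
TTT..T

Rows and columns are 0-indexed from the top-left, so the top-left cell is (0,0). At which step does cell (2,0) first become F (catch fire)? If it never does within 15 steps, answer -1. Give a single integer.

Step 1: cell (2,0)='F' (+7 fires, +2 burnt)
  -> target ignites at step 1
Step 2: cell (2,0)='.' (+8 fires, +7 burnt)
Step 3: cell (2,0)='.' (+5 fires, +8 burnt)
Step 4: cell (2,0)='.' (+2 fires, +5 burnt)
Step 5: cell (2,0)='.' (+1 fires, +2 burnt)
Step 6: cell (2,0)='.' (+0 fires, +1 burnt)
  fire out at step 6

1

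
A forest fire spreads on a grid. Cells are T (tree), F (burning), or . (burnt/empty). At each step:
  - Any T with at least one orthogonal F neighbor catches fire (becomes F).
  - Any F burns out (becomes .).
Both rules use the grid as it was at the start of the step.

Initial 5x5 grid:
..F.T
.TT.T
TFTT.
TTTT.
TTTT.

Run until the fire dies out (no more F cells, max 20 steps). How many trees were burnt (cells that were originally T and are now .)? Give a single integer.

Answer: 13

Derivation:
Step 1: +5 fires, +2 burnt (F count now 5)
Step 2: +4 fires, +5 burnt (F count now 4)
Step 3: +3 fires, +4 burnt (F count now 3)
Step 4: +1 fires, +3 burnt (F count now 1)
Step 5: +0 fires, +1 burnt (F count now 0)
Fire out after step 5
Initially T: 15, now '.': 23
Total burnt (originally-T cells now '.'): 13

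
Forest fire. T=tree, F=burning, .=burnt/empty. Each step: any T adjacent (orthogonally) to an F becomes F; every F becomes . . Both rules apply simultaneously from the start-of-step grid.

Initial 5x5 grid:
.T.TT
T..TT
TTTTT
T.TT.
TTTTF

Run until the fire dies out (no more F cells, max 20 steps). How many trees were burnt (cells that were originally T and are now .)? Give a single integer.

Step 1: +1 fires, +1 burnt (F count now 1)
Step 2: +2 fires, +1 burnt (F count now 2)
Step 3: +3 fires, +2 burnt (F count now 3)
Step 4: +4 fires, +3 burnt (F count now 4)
Step 5: +4 fires, +4 burnt (F count now 4)
Step 6: +2 fires, +4 burnt (F count now 2)
Step 7: +1 fires, +2 burnt (F count now 1)
Step 8: +0 fires, +1 burnt (F count now 0)
Fire out after step 8
Initially T: 18, now '.': 24
Total burnt (originally-T cells now '.'): 17

Answer: 17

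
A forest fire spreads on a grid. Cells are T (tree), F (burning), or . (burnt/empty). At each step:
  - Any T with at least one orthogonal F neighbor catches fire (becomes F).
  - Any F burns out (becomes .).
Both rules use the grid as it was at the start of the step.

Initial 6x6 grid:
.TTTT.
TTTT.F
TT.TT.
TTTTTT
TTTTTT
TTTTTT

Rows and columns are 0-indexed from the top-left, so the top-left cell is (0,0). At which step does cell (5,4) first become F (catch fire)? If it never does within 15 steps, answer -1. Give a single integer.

Step 1: cell (5,4)='T' (+0 fires, +1 burnt)
  fire out at step 1
Target never catches fire within 15 steps

-1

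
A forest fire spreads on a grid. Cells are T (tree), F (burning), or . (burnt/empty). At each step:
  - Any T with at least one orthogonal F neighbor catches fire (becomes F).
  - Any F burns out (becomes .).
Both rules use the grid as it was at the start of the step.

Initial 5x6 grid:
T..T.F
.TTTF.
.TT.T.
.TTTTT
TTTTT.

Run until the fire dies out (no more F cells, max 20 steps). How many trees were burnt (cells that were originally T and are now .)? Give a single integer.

Step 1: +2 fires, +2 burnt (F count now 2)
Step 2: +3 fires, +2 burnt (F count now 3)
Step 3: +5 fires, +3 burnt (F count now 5)
Step 4: +3 fires, +5 burnt (F count now 3)
Step 5: +2 fires, +3 burnt (F count now 2)
Step 6: +1 fires, +2 burnt (F count now 1)
Step 7: +1 fires, +1 burnt (F count now 1)
Step 8: +0 fires, +1 burnt (F count now 0)
Fire out after step 8
Initially T: 18, now '.': 29
Total burnt (originally-T cells now '.'): 17

Answer: 17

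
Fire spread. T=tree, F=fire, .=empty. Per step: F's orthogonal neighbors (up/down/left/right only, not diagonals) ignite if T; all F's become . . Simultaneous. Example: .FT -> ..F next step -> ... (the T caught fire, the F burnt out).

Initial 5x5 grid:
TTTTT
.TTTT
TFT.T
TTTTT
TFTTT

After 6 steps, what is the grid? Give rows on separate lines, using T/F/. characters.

Step 1: 6 trees catch fire, 2 burn out
  TTTTT
  .FTTT
  F.F.T
  TFTTT
  F.FTT
Step 2: 5 trees catch fire, 6 burn out
  TFTTT
  ..FTT
  ....T
  F.FTT
  ...FT
Step 3: 5 trees catch fire, 5 burn out
  F.FTT
  ...FT
  ....T
  ...FT
  ....F
Step 4: 3 trees catch fire, 5 burn out
  ...FT
  ....F
  ....T
  ....F
  .....
Step 5: 2 trees catch fire, 3 burn out
  ....F
  .....
  ....F
  .....
  .....
Step 6: 0 trees catch fire, 2 burn out
  .....
  .....
  .....
  .....
  .....

.....
.....
.....
.....
.....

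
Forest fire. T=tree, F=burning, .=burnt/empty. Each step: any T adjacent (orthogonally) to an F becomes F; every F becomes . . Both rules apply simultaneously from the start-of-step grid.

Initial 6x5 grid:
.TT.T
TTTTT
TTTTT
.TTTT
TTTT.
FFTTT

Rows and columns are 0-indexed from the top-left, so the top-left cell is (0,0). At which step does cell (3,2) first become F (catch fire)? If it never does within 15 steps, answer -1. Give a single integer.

Step 1: cell (3,2)='T' (+3 fires, +2 burnt)
Step 2: cell (3,2)='T' (+3 fires, +3 burnt)
Step 3: cell (3,2)='F' (+4 fires, +3 burnt)
  -> target ignites at step 3
Step 4: cell (3,2)='.' (+4 fires, +4 burnt)
Step 5: cell (3,2)='.' (+5 fires, +4 burnt)
Step 6: cell (3,2)='.' (+3 fires, +5 burnt)
Step 7: cell (3,2)='.' (+1 fires, +3 burnt)
Step 8: cell (3,2)='.' (+1 fires, +1 burnt)
Step 9: cell (3,2)='.' (+0 fires, +1 burnt)
  fire out at step 9

3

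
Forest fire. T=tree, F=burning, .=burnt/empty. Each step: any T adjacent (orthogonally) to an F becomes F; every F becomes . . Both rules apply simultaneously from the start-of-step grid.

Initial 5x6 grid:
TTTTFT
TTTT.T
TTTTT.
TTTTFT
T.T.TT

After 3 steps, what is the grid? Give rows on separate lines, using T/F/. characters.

Step 1: 6 trees catch fire, 2 burn out
  TTTF.F
  TTTT.T
  TTTTF.
  TTTF.F
  T.T.FT
Step 2: 6 trees catch fire, 6 burn out
  TTF...
  TTTF.F
  TTTF..
  TTF...
  T.T..F
Step 3: 5 trees catch fire, 6 burn out
  TF....
  TTF...
  TTF...
  TF....
  T.F...

TF....
TTF...
TTF...
TF....
T.F...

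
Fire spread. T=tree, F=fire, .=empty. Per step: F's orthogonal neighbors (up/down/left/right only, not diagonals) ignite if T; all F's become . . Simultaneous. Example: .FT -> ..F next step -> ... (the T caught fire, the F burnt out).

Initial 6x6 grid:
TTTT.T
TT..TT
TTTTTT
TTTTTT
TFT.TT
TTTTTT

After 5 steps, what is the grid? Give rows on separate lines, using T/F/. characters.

Step 1: 4 trees catch fire, 1 burn out
  TTTT.T
  TT..TT
  TTTTTT
  TFTTTT
  F.F.TT
  TFTTTT
Step 2: 5 trees catch fire, 4 burn out
  TTTT.T
  TT..TT
  TFTTTT
  F.FTTT
  ....TT
  F.FTTT
Step 3: 5 trees catch fire, 5 burn out
  TTTT.T
  TF..TT
  F.FTTT
  ...FTT
  ....TT
  ...FTT
Step 4: 5 trees catch fire, 5 burn out
  TFTT.T
  F...TT
  ...FTT
  ....FT
  ....TT
  ....FT
Step 5: 6 trees catch fire, 5 burn out
  F.FT.T
  ....TT
  ....FT
  .....F
  ....FT
  .....F

F.FT.T
....TT
....FT
.....F
....FT
.....F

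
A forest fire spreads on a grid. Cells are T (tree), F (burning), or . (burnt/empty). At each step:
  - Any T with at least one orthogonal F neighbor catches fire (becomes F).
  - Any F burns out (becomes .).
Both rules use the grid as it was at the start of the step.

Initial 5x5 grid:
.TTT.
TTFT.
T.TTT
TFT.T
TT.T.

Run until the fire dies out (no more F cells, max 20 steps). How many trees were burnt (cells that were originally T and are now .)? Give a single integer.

Step 1: +7 fires, +2 burnt (F count now 7)
Step 2: +6 fires, +7 burnt (F count now 6)
Step 3: +1 fires, +6 burnt (F count now 1)
Step 4: +1 fires, +1 burnt (F count now 1)
Step 5: +0 fires, +1 burnt (F count now 0)
Fire out after step 5
Initially T: 16, now '.': 24
Total burnt (originally-T cells now '.'): 15

Answer: 15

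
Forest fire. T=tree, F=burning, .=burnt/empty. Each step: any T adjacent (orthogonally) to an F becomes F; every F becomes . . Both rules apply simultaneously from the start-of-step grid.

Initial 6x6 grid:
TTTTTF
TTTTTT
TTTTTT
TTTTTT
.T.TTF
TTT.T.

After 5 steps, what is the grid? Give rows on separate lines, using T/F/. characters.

Step 1: 4 trees catch fire, 2 burn out
  TTTTF.
  TTTTTF
  TTTTTT
  TTTTTF
  .T.TF.
  TTT.T.
Step 2: 6 trees catch fire, 4 burn out
  TTTF..
  TTTTF.
  TTTTTF
  TTTTF.
  .T.F..
  TTT.F.
Step 3: 4 trees catch fire, 6 burn out
  TTF...
  TTTF..
  TTTTF.
  TTTF..
  .T....
  TTT...
Step 4: 4 trees catch fire, 4 burn out
  TF....
  TTF...
  TTTF..
  TTF...
  .T....
  TTT...
Step 5: 4 trees catch fire, 4 burn out
  F.....
  TF....
  TTF...
  TF....
  .T....
  TTT...

F.....
TF....
TTF...
TF....
.T....
TTT...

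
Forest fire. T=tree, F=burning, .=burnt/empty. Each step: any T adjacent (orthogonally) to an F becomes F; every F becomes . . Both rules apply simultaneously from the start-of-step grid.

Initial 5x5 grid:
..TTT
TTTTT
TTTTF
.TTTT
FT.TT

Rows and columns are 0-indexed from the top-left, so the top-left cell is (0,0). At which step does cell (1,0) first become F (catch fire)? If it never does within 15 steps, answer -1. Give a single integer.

Step 1: cell (1,0)='T' (+4 fires, +2 burnt)
Step 2: cell (1,0)='T' (+6 fires, +4 burnt)
Step 3: cell (1,0)='T' (+5 fires, +6 burnt)
Step 4: cell (1,0)='T' (+3 fires, +5 burnt)
Step 5: cell (1,0)='F' (+1 fires, +3 burnt)
  -> target ignites at step 5
Step 6: cell (1,0)='.' (+0 fires, +1 burnt)
  fire out at step 6

5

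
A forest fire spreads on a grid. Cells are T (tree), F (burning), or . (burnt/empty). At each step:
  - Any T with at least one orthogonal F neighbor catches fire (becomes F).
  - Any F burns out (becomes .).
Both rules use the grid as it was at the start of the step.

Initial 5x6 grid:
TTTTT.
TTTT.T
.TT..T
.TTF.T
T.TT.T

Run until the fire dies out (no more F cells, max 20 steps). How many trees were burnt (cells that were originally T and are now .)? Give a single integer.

Answer: 15

Derivation:
Step 1: +2 fires, +1 burnt (F count now 2)
Step 2: +3 fires, +2 burnt (F count now 3)
Step 3: +2 fires, +3 burnt (F count now 2)
Step 4: +3 fires, +2 burnt (F count now 3)
Step 5: +3 fires, +3 burnt (F count now 3)
Step 6: +2 fires, +3 burnt (F count now 2)
Step 7: +0 fires, +2 burnt (F count now 0)
Fire out after step 7
Initially T: 20, now '.': 25
Total burnt (originally-T cells now '.'): 15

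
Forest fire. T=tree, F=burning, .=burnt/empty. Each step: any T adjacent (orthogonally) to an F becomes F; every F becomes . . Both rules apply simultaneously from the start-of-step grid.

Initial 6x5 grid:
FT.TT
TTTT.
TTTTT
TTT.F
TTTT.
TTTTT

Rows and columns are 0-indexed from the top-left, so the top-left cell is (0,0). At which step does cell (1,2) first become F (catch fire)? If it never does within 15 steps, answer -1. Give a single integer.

Step 1: cell (1,2)='T' (+3 fires, +2 burnt)
Step 2: cell (1,2)='T' (+3 fires, +3 burnt)
Step 3: cell (1,2)='F' (+5 fires, +3 burnt)
  -> target ignites at step 3
Step 4: cell (1,2)='.' (+4 fires, +5 burnt)
Step 5: cell (1,2)='.' (+4 fires, +4 burnt)
Step 6: cell (1,2)='.' (+3 fires, +4 burnt)
Step 7: cell (1,2)='.' (+1 fires, +3 burnt)
Step 8: cell (1,2)='.' (+1 fires, +1 burnt)
Step 9: cell (1,2)='.' (+0 fires, +1 burnt)
  fire out at step 9

3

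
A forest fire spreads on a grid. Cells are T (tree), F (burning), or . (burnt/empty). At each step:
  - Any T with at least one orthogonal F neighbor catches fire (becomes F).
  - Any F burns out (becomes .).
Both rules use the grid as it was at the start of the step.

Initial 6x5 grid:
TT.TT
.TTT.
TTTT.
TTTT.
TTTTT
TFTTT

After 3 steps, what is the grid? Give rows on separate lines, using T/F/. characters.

Step 1: 3 trees catch fire, 1 burn out
  TT.TT
  .TTT.
  TTTT.
  TTTT.
  TFTTT
  F.FTT
Step 2: 4 trees catch fire, 3 burn out
  TT.TT
  .TTT.
  TTTT.
  TFTT.
  F.FTT
  ...FT
Step 3: 5 trees catch fire, 4 burn out
  TT.TT
  .TTT.
  TFTT.
  F.FT.
  ...FT
  ....F

TT.TT
.TTT.
TFTT.
F.FT.
...FT
....F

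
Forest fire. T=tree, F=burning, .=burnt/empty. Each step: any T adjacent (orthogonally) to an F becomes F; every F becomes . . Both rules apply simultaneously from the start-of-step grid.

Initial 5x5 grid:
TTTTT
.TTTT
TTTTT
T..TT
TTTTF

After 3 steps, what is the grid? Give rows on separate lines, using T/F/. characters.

Step 1: 2 trees catch fire, 1 burn out
  TTTTT
  .TTTT
  TTTTT
  T..TF
  TTTF.
Step 2: 3 trees catch fire, 2 burn out
  TTTTT
  .TTTT
  TTTTF
  T..F.
  TTF..
Step 3: 3 trees catch fire, 3 burn out
  TTTTT
  .TTTF
  TTTF.
  T....
  TF...

TTTTT
.TTTF
TTTF.
T....
TF...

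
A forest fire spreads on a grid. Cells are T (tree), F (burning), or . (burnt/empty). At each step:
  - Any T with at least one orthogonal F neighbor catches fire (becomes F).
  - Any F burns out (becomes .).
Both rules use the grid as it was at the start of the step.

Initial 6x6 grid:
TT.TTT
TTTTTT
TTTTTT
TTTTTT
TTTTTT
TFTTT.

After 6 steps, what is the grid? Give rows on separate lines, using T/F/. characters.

Step 1: 3 trees catch fire, 1 burn out
  TT.TTT
  TTTTTT
  TTTTTT
  TTTTTT
  TFTTTT
  F.FTT.
Step 2: 4 trees catch fire, 3 burn out
  TT.TTT
  TTTTTT
  TTTTTT
  TFTTTT
  F.FTTT
  ...FT.
Step 3: 5 trees catch fire, 4 burn out
  TT.TTT
  TTTTTT
  TFTTTT
  F.FTTT
  ...FTT
  ....F.
Step 4: 5 trees catch fire, 5 burn out
  TT.TTT
  TFTTTT
  F.FTTT
  ...FTT
  ....FT
  ......
Step 5: 6 trees catch fire, 5 burn out
  TF.TTT
  F.FTTT
  ...FTT
  ....FT
  .....F
  ......
Step 6: 4 trees catch fire, 6 burn out
  F..TTT
  ...FTT
  ....FT
  .....F
  ......
  ......

F..TTT
...FTT
....FT
.....F
......
......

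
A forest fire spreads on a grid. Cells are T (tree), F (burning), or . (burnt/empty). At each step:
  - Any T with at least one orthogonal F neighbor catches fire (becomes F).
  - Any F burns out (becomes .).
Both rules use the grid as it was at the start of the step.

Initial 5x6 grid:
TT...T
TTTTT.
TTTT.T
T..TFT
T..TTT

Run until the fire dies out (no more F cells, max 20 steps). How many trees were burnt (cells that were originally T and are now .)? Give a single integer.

Step 1: +3 fires, +1 burnt (F count now 3)
Step 2: +4 fires, +3 burnt (F count now 4)
Step 3: +2 fires, +4 burnt (F count now 2)
Step 4: +3 fires, +2 burnt (F count now 3)
Step 5: +2 fires, +3 burnt (F count now 2)
Step 6: +3 fires, +2 burnt (F count now 3)
Step 7: +2 fires, +3 burnt (F count now 2)
Step 8: +0 fires, +2 burnt (F count now 0)
Fire out after step 8
Initially T: 20, now '.': 29
Total burnt (originally-T cells now '.'): 19

Answer: 19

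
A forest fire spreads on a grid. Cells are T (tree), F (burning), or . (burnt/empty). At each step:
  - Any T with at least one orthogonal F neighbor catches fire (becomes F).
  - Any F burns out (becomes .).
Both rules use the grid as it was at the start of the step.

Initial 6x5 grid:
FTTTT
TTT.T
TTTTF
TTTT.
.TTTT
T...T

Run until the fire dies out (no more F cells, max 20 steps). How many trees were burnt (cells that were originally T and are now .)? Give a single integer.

Answer: 21

Derivation:
Step 1: +4 fires, +2 burnt (F count now 4)
Step 2: +6 fires, +4 burnt (F count now 6)
Step 3: +6 fires, +6 burnt (F count now 6)
Step 4: +3 fires, +6 burnt (F count now 3)
Step 5: +2 fires, +3 burnt (F count now 2)
Step 6: +0 fires, +2 burnt (F count now 0)
Fire out after step 6
Initially T: 22, now '.': 29
Total burnt (originally-T cells now '.'): 21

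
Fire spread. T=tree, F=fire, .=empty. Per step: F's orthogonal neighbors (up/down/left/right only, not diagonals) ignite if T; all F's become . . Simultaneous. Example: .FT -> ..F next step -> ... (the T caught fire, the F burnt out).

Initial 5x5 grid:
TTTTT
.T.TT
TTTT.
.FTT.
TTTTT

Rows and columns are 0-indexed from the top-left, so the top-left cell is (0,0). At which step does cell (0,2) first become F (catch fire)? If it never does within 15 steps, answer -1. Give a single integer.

Step 1: cell (0,2)='T' (+3 fires, +1 burnt)
Step 2: cell (0,2)='T' (+6 fires, +3 burnt)
Step 3: cell (0,2)='T' (+3 fires, +6 burnt)
Step 4: cell (0,2)='F' (+4 fires, +3 burnt)
  -> target ignites at step 4
Step 5: cell (0,2)='.' (+2 fires, +4 burnt)
Step 6: cell (0,2)='.' (+1 fires, +2 burnt)
Step 7: cell (0,2)='.' (+0 fires, +1 burnt)
  fire out at step 7

4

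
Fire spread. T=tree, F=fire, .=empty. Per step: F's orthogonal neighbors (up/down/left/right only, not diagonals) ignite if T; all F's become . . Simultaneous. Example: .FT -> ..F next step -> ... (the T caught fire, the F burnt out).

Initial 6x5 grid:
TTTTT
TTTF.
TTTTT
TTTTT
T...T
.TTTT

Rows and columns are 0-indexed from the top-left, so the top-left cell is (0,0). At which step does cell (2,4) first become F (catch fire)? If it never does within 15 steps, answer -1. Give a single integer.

Step 1: cell (2,4)='T' (+3 fires, +1 burnt)
Step 2: cell (2,4)='F' (+6 fires, +3 burnt)
  -> target ignites at step 2
Step 3: cell (2,4)='.' (+5 fires, +6 burnt)
Step 4: cell (2,4)='.' (+4 fires, +5 burnt)
Step 5: cell (2,4)='.' (+2 fires, +4 burnt)
Step 6: cell (2,4)='.' (+2 fires, +2 burnt)
Step 7: cell (2,4)='.' (+1 fires, +2 burnt)
Step 8: cell (2,4)='.' (+1 fires, +1 burnt)
Step 9: cell (2,4)='.' (+0 fires, +1 burnt)
  fire out at step 9

2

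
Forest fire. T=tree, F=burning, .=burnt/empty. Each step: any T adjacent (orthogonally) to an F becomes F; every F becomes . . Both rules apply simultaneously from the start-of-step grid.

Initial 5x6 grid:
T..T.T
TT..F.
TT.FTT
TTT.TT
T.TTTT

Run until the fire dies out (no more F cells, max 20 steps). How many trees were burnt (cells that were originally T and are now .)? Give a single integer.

Answer: 17

Derivation:
Step 1: +1 fires, +2 burnt (F count now 1)
Step 2: +2 fires, +1 burnt (F count now 2)
Step 3: +2 fires, +2 burnt (F count now 2)
Step 4: +2 fires, +2 burnt (F count now 2)
Step 5: +1 fires, +2 burnt (F count now 1)
Step 6: +1 fires, +1 burnt (F count now 1)
Step 7: +1 fires, +1 burnt (F count now 1)
Step 8: +2 fires, +1 burnt (F count now 2)
Step 9: +3 fires, +2 burnt (F count now 3)
Step 10: +1 fires, +3 burnt (F count now 1)
Step 11: +1 fires, +1 burnt (F count now 1)
Step 12: +0 fires, +1 burnt (F count now 0)
Fire out after step 12
Initially T: 19, now '.': 28
Total burnt (originally-T cells now '.'): 17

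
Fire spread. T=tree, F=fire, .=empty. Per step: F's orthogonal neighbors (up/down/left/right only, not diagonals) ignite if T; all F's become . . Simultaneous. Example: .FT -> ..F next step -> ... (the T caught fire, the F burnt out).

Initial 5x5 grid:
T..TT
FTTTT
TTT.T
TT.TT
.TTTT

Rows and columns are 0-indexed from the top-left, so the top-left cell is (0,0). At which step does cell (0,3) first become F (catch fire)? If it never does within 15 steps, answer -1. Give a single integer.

Step 1: cell (0,3)='T' (+3 fires, +1 burnt)
Step 2: cell (0,3)='T' (+3 fires, +3 burnt)
Step 3: cell (0,3)='T' (+3 fires, +3 burnt)
Step 4: cell (0,3)='F' (+3 fires, +3 burnt)
  -> target ignites at step 4
Step 5: cell (0,3)='.' (+3 fires, +3 burnt)
Step 6: cell (0,3)='.' (+2 fires, +3 burnt)
Step 7: cell (0,3)='.' (+2 fires, +2 burnt)
Step 8: cell (0,3)='.' (+0 fires, +2 burnt)
  fire out at step 8

4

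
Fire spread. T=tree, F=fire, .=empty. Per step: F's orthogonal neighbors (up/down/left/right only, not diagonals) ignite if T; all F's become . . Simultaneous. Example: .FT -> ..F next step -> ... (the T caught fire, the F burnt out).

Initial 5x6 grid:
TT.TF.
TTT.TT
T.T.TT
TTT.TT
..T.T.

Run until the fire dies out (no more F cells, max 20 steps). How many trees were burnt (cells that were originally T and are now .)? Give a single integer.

Answer: 8

Derivation:
Step 1: +2 fires, +1 burnt (F count now 2)
Step 2: +2 fires, +2 burnt (F count now 2)
Step 3: +2 fires, +2 burnt (F count now 2)
Step 4: +2 fires, +2 burnt (F count now 2)
Step 5: +0 fires, +2 burnt (F count now 0)
Fire out after step 5
Initially T: 19, now '.': 19
Total burnt (originally-T cells now '.'): 8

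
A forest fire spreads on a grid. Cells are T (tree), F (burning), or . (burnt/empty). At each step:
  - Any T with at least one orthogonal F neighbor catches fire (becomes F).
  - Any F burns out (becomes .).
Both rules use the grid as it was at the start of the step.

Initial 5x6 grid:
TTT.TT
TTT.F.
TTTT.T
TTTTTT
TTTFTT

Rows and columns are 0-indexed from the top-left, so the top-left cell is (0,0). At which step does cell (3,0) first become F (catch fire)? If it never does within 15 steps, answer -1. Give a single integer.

Step 1: cell (3,0)='T' (+4 fires, +2 burnt)
Step 2: cell (3,0)='T' (+6 fires, +4 burnt)
Step 3: cell (3,0)='T' (+4 fires, +6 burnt)
Step 4: cell (3,0)='F' (+4 fires, +4 burnt)
  -> target ignites at step 4
Step 5: cell (3,0)='.' (+3 fires, +4 burnt)
Step 6: cell (3,0)='.' (+2 fires, +3 burnt)
Step 7: cell (3,0)='.' (+1 fires, +2 burnt)
Step 8: cell (3,0)='.' (+0 fires, +1 burnt)
  fire out at step 8

4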